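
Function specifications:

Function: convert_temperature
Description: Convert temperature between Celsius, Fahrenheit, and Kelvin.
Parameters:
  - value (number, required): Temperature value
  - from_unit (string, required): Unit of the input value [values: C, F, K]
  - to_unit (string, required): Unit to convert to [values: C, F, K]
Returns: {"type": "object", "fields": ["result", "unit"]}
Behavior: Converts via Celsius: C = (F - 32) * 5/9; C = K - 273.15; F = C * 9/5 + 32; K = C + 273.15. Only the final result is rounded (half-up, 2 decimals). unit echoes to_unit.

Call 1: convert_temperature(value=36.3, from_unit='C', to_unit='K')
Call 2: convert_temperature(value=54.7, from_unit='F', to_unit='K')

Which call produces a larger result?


Call 1:
  Input already in C: 36.3
  To K: 36.3 + 273.15 = 309.45
  Round to 2 decimals: 309.45
  -> 309.45 K
Call 2:
  To C: (54.7 - 32) * 5/9 = 12.611111
  To K: 12.611111 + 273.15 = 285.761111
  Round to 2 decimals: 285.76
  -> 285.76 K
Call 1 (309.45 K)


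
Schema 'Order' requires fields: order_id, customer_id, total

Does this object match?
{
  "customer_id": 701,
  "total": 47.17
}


Checking required fields...
Missing: order_id
Invalid - missing required field 'order_id'


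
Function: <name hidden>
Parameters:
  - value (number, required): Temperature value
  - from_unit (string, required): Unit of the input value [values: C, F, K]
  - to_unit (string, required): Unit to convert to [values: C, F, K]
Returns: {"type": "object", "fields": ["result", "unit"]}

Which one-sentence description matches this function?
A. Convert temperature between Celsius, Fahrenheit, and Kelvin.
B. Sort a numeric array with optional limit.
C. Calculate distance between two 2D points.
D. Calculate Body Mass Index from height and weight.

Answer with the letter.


Parameters value, from_unit, to_unit and return ["result", "unit"] fit: Convert temperature between Celsius, Fahrenheit, and Kelvin.
A


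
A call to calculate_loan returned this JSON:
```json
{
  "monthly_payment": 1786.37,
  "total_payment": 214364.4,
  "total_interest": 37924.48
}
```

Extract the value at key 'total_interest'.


37924.48


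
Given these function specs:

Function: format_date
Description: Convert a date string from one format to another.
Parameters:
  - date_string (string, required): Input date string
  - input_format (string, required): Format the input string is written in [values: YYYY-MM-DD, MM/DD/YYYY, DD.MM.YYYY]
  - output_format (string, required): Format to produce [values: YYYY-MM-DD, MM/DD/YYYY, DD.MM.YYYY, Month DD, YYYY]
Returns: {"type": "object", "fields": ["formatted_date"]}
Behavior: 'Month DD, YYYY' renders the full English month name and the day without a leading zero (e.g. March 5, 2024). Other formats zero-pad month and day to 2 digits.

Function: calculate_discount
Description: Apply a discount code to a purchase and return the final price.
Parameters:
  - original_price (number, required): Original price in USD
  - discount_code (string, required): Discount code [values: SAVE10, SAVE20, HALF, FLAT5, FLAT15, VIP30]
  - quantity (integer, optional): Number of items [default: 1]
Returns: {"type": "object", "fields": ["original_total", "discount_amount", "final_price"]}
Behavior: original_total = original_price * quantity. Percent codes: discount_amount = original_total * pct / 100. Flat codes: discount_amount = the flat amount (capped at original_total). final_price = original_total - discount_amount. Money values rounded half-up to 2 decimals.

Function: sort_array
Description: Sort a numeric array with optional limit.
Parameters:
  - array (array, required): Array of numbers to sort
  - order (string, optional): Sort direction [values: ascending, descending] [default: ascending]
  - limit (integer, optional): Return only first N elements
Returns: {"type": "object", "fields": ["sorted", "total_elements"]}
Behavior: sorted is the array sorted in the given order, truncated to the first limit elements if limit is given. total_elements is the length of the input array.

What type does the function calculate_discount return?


The calculate_discount spec declares Returns: {"type": "object", "fields": ["original_total", "discount_amount", "final_price"]}
Type:
object


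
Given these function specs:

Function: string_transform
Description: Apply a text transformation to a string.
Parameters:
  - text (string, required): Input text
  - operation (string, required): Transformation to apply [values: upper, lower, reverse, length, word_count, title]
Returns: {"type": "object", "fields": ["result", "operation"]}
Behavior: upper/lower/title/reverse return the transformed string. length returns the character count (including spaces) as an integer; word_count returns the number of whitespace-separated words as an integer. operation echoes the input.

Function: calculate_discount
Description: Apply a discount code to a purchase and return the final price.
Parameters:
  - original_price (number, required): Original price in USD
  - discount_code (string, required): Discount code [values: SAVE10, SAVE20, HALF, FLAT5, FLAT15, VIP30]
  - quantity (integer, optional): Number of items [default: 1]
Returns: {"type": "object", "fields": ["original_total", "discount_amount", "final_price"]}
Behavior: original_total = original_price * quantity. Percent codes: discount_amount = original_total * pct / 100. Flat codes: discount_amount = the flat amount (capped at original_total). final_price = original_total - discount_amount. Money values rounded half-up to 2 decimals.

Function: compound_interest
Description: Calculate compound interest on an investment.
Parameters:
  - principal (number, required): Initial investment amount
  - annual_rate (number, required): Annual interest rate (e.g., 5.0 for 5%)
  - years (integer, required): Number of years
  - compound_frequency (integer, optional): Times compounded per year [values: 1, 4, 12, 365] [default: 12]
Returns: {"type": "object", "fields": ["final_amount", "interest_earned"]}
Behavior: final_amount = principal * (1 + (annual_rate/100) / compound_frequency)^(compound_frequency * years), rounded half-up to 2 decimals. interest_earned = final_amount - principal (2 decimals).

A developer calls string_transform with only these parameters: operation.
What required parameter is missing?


Required parameters: text, operation
Provided: operation
Missing: text
text


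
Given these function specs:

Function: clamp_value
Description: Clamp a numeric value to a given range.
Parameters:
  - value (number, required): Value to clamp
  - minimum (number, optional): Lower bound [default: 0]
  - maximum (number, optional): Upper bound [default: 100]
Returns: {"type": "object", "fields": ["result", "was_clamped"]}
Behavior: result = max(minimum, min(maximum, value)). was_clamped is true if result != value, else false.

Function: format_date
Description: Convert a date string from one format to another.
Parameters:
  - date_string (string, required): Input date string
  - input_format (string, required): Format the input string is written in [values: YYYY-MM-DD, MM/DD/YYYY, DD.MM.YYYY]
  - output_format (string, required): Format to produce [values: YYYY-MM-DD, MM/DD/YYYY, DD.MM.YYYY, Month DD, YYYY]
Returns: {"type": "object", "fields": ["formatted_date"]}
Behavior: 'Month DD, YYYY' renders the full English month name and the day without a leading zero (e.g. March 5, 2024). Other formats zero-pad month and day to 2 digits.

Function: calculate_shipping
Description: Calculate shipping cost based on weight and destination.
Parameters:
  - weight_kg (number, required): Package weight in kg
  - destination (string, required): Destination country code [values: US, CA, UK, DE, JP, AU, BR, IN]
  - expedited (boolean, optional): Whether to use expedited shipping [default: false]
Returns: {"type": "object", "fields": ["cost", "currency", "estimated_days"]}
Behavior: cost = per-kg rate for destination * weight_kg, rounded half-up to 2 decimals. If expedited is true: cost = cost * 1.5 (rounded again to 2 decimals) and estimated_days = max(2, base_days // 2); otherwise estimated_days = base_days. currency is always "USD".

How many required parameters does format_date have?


Parameters of format_date: date_string (required), input_format (required), output_format (required)
Required count:
3


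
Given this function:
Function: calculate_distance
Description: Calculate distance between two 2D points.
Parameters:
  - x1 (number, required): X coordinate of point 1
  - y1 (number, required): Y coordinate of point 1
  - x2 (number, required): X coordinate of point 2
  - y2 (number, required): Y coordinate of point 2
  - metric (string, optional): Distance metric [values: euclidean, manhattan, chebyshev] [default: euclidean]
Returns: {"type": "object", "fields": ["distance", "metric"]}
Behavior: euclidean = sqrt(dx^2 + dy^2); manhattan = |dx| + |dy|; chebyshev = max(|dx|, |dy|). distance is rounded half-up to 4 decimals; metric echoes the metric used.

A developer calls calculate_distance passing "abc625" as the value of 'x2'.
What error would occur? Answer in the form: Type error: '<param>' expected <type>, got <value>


Spec: 'x2' is declared as number; "abc625" is a string.
Type error: 'x2' expected number, got "abc625"


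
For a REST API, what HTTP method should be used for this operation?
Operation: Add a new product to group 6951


GET = read, POST = create, PUT = update/replace, DELETE = remove
This operation is a create.
POST


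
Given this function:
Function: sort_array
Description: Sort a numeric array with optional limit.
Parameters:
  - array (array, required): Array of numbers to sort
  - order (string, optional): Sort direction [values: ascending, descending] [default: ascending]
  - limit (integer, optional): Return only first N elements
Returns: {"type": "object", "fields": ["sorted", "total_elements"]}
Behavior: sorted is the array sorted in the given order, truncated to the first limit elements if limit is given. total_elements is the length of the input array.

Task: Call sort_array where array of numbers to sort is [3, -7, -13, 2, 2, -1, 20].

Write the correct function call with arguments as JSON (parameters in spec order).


Mapping each described value to its parameter name:
  'Array of numbers to sort' -> array = [3, -7, -13, 2, 2, -1, 20]
sort_array({"array": [3, -7, -13, 2, 2, -1, 20]})


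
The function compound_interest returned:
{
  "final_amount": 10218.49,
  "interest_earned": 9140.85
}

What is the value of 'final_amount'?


10218.49


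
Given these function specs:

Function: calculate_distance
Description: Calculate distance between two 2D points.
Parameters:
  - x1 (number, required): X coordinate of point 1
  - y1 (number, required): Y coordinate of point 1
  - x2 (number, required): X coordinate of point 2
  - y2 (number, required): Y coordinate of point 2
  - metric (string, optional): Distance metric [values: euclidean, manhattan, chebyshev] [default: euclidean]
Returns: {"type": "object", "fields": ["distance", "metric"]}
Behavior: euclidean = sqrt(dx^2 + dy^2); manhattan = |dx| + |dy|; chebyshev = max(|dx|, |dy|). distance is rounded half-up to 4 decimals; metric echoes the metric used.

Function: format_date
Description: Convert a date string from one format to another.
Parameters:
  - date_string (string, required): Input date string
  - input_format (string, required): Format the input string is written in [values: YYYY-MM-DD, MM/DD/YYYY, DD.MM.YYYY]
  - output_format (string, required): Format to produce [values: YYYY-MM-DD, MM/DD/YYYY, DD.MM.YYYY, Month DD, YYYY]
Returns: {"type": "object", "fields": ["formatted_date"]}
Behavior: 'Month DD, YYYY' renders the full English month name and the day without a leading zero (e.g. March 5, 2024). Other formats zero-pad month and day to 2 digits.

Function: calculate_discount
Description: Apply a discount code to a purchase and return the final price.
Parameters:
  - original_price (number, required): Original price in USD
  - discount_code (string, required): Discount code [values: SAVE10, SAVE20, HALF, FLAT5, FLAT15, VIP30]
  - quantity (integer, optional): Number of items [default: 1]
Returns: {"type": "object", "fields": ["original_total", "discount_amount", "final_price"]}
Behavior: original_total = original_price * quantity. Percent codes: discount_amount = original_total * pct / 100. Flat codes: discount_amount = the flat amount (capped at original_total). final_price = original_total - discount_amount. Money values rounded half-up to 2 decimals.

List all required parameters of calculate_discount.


Parameters of calculate_discount and their required/optional flag:
  original_price: required
  discount_code: required
  quantity: optional
discount_code, original_price


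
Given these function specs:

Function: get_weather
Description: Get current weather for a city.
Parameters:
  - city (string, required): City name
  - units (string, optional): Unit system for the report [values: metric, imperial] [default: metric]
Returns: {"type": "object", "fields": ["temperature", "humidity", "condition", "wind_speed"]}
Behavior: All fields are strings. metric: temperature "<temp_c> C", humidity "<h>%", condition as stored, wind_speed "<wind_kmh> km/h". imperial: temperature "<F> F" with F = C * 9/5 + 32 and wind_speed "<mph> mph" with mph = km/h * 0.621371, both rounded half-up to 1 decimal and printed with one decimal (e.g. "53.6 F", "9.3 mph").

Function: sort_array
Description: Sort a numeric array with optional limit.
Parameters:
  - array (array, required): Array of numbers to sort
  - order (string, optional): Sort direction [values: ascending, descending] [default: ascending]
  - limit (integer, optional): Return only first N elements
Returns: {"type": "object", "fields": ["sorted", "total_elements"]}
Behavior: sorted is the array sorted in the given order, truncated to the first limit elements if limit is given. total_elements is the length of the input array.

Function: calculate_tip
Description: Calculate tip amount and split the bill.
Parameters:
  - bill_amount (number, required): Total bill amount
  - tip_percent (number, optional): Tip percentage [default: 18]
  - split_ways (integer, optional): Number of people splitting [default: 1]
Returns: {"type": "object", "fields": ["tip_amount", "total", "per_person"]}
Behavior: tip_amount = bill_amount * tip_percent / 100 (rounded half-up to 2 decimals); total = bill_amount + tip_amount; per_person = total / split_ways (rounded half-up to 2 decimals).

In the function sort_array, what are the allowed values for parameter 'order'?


The sort_array spec declares:
  - order (string, optional): Sort direction [values: ascending, descending] [default: ascending]
Allowed values:
ascending, descending


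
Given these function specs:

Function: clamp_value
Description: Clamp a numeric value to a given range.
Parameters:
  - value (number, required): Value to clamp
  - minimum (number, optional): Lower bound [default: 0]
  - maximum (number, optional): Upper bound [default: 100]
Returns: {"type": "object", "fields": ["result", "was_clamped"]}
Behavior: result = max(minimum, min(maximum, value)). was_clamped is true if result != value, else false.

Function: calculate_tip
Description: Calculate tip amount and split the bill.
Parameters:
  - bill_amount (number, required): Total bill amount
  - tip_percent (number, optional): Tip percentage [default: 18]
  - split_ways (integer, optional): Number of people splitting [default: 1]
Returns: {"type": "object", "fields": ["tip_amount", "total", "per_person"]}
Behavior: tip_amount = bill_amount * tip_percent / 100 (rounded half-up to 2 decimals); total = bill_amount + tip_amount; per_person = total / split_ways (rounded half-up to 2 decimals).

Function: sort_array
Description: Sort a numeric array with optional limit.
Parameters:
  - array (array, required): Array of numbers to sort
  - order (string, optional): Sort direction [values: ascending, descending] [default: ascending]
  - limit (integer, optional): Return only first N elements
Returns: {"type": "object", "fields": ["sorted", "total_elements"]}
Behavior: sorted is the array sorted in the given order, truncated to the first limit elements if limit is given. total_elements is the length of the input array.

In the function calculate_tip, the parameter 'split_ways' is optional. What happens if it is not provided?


The calculate_tip spec declares:
  - split_ways (integer, optional): Number of people splitting [default: 1]
It defaults to 1


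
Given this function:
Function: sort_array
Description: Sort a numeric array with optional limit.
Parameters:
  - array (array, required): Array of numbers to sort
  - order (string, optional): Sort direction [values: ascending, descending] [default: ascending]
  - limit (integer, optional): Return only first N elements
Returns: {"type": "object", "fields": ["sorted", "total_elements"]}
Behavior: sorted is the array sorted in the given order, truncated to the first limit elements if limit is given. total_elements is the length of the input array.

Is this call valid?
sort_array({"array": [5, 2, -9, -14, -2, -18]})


Checking all required parameters present and types match... All valid.
Valid


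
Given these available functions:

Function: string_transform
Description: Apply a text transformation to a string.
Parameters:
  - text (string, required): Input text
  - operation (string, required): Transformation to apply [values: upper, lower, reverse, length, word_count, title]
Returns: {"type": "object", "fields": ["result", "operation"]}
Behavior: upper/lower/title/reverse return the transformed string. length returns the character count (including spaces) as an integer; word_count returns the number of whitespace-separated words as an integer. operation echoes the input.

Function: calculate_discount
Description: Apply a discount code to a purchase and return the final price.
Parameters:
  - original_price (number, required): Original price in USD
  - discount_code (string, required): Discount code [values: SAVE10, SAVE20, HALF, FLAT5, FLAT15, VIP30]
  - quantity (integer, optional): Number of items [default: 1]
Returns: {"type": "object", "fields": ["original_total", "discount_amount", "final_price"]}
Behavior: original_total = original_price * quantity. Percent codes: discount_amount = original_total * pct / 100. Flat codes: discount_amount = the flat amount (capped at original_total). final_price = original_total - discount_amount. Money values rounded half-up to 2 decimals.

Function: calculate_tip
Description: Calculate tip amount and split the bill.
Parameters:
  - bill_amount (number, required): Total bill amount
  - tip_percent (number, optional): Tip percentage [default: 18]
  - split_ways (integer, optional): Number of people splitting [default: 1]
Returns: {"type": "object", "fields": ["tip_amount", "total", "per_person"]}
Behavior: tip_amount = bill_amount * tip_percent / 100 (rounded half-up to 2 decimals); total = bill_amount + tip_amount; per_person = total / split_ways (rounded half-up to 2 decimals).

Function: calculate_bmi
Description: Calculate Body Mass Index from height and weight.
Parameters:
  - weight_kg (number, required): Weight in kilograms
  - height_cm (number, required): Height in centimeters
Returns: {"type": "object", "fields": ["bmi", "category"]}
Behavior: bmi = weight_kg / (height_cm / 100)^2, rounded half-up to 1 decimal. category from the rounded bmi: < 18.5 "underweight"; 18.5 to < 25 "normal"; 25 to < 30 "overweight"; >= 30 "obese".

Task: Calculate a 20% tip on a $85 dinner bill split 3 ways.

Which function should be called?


The task needs a function whose description is: Calculate tip amount and split the bill.
calculate_tip


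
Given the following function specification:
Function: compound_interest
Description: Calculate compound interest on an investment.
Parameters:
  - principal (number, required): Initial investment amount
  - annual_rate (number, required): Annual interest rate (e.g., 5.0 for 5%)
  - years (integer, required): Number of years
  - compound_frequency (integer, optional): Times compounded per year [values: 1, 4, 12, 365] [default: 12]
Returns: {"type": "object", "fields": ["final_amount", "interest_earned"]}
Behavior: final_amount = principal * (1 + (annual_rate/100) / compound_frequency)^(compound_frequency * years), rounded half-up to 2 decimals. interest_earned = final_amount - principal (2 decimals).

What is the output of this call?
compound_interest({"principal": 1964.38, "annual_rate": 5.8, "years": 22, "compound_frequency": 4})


rate per period = 5.8/100/4 = 0.0145 (keep full precision); periods = 4 * 22 = 88
(1 + 0.0145)^88 = 3.54960903
final_amount = 1964.38 * 3.54960903 = 6972.780986 -> 6972.78
interest_earned = 6972.78 - 1964.38 = 5008.40
Output:
{"final_amount": 6972.78, "interest_earned": 5008.4}


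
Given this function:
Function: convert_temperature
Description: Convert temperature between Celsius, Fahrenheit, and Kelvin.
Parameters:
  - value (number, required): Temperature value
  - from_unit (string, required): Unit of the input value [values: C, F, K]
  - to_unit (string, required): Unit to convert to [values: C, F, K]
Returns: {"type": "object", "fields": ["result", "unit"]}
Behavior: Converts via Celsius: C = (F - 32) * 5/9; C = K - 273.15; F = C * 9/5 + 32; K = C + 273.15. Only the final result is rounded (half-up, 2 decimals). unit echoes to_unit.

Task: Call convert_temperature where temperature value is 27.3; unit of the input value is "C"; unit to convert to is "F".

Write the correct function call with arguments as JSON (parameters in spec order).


Mapping each described value to its parameter name:
  'Temperature value' -> value = 27.3
  'Unit of the input value' -> from_unit = "C"
  'Unit to convert to' -> to_unit = "F"
convert_temperature({"value": 27.3, "from_unit": "C", "to_unit": "F"})


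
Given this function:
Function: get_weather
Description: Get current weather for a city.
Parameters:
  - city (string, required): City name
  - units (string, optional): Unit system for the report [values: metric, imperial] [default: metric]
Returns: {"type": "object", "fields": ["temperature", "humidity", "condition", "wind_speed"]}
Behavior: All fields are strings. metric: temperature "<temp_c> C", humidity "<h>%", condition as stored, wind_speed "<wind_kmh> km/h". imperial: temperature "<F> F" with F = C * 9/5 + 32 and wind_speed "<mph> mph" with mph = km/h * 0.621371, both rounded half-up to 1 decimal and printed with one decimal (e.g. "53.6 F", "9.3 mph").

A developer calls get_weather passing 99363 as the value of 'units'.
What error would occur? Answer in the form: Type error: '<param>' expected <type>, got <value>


Spec: 'units' is declared as string; 99363 is an integer.
Type error: 'units' expected string, got 99363


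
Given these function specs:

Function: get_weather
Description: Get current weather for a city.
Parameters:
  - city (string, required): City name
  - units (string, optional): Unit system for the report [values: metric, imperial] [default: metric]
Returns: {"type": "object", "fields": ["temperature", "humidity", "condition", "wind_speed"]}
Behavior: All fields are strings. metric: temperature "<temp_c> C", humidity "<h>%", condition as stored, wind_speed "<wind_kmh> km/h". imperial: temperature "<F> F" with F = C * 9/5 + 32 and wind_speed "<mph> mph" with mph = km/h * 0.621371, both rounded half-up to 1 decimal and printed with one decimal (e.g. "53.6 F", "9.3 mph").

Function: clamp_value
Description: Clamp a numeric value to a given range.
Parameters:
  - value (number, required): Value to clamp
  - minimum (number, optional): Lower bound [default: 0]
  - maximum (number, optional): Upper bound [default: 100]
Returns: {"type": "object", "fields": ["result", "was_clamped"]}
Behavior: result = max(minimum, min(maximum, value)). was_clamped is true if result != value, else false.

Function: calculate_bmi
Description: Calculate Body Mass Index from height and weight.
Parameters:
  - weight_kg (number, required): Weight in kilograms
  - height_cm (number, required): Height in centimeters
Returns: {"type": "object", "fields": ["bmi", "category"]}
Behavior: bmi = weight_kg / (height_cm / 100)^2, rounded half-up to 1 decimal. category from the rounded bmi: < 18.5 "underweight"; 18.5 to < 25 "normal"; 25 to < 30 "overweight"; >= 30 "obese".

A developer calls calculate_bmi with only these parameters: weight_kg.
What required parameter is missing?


Required parameters: weight_kg, height_cm
Provided: weight_kg
Missing: height_cm
height_cm


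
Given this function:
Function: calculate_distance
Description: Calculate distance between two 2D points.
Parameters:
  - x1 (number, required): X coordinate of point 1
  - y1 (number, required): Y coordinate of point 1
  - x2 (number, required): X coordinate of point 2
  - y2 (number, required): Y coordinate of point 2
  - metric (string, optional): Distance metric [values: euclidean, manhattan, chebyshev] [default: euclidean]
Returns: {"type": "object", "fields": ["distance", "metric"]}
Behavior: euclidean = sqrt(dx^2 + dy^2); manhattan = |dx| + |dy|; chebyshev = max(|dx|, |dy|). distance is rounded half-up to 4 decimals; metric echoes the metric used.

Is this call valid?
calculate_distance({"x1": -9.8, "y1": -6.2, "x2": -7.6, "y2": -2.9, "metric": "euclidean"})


Checking all required parameters present and types match... All valid.
Valid


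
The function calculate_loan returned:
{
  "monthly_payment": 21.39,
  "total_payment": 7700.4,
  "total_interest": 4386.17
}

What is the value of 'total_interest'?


4386.17


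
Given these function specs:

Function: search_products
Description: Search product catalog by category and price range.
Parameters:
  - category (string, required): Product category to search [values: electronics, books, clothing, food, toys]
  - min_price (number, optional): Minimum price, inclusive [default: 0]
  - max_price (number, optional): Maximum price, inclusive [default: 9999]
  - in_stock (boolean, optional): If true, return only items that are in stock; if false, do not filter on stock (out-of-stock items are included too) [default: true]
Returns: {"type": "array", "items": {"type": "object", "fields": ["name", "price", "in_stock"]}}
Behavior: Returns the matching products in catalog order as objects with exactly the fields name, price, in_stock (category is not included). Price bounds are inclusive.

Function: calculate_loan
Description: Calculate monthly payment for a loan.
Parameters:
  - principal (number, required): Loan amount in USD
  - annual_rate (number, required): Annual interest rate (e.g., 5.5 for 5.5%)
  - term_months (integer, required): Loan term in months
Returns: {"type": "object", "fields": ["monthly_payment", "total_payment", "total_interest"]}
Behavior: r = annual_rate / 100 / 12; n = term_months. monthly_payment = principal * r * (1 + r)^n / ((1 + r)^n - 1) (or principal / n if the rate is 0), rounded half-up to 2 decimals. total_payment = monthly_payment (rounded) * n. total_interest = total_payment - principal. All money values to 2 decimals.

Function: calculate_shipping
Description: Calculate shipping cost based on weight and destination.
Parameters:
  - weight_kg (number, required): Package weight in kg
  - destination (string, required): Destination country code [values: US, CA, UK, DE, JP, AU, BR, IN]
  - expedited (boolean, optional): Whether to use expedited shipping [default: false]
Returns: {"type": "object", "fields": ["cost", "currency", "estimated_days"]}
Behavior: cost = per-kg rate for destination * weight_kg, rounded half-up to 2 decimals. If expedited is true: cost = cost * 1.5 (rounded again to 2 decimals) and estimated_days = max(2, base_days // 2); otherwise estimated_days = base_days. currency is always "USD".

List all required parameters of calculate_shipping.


Parameters of calculate_shipping and their required/optional flag:
  weight_kg: required
  destination: required
  expedited: optional
destination, weight_kg


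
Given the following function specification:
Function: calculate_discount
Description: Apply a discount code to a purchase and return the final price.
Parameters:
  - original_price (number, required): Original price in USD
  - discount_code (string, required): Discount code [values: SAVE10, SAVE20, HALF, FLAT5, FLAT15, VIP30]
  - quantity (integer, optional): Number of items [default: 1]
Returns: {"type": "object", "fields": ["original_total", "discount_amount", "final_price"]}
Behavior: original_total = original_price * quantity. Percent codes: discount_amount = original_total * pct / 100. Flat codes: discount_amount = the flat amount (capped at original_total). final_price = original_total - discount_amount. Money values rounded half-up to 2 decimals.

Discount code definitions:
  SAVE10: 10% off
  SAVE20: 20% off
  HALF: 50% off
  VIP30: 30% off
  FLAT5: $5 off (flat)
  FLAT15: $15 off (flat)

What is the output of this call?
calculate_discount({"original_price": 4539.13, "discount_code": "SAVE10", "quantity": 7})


original_total = 4539.13 * 7 = 31773.91
SAVE10 = 10% off: discount_amount = 31773.91 * 10/100 = 3177.391 -> 3177.39
final_price = 31773.91 - 3177.39 = 28596.52
Output:
{"original_total": 31773.91, "discount_amount": 3177.39, "final_price": 28596.52}


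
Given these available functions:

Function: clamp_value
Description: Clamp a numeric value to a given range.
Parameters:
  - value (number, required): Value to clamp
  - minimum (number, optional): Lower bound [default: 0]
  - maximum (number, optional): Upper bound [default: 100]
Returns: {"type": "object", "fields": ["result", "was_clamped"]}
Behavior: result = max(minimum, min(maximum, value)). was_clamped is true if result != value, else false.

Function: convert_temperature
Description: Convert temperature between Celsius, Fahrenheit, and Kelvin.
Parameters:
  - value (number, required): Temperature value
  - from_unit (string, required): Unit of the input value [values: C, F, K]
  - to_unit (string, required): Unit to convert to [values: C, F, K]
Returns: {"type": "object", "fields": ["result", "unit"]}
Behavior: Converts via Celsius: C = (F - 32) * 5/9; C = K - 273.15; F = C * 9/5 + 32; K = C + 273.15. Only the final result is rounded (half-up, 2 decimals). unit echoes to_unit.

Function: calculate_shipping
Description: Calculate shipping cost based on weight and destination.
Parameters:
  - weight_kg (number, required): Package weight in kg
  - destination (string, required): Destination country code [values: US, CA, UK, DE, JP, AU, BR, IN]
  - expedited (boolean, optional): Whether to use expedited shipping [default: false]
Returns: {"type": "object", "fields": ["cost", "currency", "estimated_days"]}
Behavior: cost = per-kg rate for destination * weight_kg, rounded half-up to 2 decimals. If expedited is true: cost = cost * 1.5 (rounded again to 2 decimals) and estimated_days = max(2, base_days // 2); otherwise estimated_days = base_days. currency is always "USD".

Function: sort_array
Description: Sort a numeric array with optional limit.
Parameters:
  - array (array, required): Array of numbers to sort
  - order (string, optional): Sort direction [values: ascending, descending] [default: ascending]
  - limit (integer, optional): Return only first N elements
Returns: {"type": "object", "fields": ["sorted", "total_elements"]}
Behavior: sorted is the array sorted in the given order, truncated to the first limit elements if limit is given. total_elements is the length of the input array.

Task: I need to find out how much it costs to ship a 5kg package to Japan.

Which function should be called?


The task needs a function whose description is: Calculate shipping cost based on weight and destination.
calculate_shipping


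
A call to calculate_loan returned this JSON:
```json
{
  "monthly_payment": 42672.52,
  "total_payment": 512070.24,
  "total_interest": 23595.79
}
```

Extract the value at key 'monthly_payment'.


42672.52


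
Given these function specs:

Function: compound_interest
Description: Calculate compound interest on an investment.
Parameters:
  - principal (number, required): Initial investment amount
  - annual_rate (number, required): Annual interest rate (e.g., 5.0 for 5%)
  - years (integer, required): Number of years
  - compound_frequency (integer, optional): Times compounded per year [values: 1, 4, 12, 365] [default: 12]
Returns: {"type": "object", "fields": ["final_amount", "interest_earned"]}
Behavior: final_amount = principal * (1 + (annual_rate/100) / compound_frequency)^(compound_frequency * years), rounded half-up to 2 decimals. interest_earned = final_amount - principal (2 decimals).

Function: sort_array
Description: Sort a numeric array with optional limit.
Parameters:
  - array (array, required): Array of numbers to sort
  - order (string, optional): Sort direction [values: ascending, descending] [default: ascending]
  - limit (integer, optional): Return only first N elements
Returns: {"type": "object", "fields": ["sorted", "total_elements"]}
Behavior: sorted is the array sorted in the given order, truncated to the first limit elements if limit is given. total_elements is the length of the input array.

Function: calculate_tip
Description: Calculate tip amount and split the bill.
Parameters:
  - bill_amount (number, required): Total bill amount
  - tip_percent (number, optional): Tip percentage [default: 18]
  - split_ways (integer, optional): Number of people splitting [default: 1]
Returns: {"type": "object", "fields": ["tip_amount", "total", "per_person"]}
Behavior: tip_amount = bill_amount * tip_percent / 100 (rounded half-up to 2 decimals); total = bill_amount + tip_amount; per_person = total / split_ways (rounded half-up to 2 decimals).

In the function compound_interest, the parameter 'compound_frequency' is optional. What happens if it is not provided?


The compound_interest spec declares:
  - compound_frequency (integer, optional): Times compounded per year [values: 1, 4, 12, 365] [default: 12]
It defaults to 12


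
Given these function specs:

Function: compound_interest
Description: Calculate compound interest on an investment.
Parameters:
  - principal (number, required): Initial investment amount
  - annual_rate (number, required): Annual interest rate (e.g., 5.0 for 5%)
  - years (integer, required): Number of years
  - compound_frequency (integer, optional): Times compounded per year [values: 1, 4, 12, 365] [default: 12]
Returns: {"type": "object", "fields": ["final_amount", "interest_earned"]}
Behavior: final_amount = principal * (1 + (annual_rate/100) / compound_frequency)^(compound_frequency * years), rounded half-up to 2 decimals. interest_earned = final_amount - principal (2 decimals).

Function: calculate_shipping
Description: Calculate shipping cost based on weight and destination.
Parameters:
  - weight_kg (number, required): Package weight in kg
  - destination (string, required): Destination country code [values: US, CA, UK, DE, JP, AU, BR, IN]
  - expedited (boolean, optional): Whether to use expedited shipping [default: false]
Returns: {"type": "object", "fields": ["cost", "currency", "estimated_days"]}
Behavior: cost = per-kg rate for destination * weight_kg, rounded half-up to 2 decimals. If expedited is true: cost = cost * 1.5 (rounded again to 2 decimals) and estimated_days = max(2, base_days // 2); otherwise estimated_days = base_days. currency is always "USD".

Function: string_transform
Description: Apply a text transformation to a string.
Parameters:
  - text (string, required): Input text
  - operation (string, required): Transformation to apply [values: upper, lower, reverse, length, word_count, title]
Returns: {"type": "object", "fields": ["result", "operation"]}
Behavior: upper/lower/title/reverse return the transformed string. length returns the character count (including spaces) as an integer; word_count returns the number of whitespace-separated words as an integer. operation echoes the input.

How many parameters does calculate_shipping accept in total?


Parameters of calculate_shipping: weight_kg (required), destination (required), expedited (optional)
Total:
3


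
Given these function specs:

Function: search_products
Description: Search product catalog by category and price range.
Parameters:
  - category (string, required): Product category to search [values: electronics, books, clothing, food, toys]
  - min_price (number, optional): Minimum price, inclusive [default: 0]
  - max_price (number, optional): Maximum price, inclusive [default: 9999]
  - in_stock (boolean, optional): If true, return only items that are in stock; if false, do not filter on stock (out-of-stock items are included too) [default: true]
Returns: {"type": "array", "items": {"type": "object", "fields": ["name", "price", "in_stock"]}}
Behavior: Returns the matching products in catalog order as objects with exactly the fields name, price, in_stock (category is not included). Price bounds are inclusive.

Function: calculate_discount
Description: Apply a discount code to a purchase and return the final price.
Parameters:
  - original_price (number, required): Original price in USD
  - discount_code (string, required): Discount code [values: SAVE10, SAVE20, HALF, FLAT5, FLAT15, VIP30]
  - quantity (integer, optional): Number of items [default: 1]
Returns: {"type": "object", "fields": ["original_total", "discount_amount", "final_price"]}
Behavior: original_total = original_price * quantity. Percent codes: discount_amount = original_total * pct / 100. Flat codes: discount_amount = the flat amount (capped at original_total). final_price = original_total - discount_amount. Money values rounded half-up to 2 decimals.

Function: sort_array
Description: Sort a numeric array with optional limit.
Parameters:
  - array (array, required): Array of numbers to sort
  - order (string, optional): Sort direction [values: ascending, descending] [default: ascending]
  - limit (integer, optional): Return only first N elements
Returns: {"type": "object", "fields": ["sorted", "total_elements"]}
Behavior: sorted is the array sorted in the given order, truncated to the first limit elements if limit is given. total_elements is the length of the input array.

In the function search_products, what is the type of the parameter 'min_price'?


The search_products spec declares:
  - min_price (number, optional): Minimum price, inclusive [default: 0]
Type:
number


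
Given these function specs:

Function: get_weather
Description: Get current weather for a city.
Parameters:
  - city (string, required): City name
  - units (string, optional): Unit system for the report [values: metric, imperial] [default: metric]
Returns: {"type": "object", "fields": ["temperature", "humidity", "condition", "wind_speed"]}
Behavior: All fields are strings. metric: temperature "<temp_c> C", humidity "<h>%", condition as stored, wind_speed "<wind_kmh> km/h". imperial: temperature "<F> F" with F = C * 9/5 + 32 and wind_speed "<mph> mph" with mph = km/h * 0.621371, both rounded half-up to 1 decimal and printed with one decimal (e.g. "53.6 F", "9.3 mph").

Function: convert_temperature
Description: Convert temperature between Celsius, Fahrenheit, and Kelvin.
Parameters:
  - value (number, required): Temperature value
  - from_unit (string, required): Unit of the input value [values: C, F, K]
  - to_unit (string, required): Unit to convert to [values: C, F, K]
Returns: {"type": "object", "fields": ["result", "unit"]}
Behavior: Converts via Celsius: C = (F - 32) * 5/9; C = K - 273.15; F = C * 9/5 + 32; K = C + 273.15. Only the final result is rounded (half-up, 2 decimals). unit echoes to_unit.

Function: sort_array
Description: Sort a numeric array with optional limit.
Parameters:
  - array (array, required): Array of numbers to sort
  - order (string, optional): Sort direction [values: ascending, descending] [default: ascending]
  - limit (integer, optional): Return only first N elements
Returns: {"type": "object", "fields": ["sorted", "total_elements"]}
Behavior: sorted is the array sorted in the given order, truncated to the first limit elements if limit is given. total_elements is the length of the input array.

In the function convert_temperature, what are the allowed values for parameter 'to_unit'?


The convert_temperature spec declares:
  - to_unit (string, required): Unit to convert to [values: C, F, K]
Allowed values:
C, F, K
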